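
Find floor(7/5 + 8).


7/5 = 1.4
1.4 + 8 = 9.4
floor(9.4) = 9

9


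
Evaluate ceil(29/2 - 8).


29/2 = 14.5
14.5 - 8 = 6.5
ceil(6.5) = 7

7


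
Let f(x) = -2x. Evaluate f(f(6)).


24


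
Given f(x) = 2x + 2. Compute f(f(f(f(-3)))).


-18


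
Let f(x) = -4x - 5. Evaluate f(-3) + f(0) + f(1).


f(-3) = 7
f(0) = -5
f(1) = -9
Sum = -7

-7


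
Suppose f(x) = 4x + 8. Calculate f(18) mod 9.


f(18) = 80
80 mod 9 = 8

8


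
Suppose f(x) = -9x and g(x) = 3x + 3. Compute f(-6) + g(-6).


f(-6) = 54
g(-6) = -15
Sum = 39

39


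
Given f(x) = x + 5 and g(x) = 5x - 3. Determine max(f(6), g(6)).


f(6) = 11
g(6) = 27
max = 27

27


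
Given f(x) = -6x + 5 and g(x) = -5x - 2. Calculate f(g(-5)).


g(-5) = 23
f(23) = -133

-133


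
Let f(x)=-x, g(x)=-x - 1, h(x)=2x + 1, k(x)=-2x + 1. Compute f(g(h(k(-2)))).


12


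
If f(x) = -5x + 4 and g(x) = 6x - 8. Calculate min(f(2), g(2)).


f(2) = -6
g(2) = 4
min = -6

-6


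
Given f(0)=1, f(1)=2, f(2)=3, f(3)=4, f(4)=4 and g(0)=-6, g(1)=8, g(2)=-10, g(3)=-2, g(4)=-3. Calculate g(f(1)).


f(1) = 2
g(2) = -10

-10


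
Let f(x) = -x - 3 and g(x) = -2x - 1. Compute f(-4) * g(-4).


7


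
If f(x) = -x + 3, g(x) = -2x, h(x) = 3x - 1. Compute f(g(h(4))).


h(4) = 11
g(11) = -22
f(-22) = 25

25


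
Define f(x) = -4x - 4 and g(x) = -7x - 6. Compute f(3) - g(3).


f(3) = -16
g(3) = -27
Difference = 11

11


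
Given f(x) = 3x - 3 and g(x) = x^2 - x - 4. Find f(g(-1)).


g(-1) = -2
f(-2) = -9

-9


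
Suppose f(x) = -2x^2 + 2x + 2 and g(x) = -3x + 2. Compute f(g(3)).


-110


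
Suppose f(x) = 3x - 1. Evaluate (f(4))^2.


121


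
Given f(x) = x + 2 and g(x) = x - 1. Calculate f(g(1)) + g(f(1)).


f(g(1)) = 2
g(f(1)) = 2
Sum = 4

4


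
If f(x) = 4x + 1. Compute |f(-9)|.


f(-9) = -35
|-35| = 35

35


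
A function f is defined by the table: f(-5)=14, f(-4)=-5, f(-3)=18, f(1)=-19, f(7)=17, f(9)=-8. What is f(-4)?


-5


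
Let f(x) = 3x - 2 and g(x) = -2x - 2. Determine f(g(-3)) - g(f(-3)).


f(g(-3)) = 10
g(f(-3)) = 20
Difference = -10

-10


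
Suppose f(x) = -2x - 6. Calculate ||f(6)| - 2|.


16


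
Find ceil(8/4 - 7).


8/4 = 2
2 - 7 = -5
ceil(-5) = -5

-5


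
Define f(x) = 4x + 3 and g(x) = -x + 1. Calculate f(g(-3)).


g(-3) = 4
f(4) = 19

19


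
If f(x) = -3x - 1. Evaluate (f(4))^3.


-2197


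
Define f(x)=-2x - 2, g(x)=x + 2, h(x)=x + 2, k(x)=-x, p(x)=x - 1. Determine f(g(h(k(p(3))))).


p(3) = 2
k(2) = -2
h(-2) = 0
g(0) = 2
f(2) = -6

-6


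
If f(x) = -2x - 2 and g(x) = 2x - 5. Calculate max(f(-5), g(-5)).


f(-5) = 8
g(-5) = -15
max = 8

8


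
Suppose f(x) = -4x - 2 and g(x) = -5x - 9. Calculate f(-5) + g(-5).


f(-5) = 18
g(-5) = 16
Sum = 34

34


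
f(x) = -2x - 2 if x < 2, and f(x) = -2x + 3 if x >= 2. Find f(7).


7 satisfies x >= 2
f(7) = -11

-11


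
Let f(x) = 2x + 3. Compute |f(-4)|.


f(-4) = -5
|-5| = 5

5


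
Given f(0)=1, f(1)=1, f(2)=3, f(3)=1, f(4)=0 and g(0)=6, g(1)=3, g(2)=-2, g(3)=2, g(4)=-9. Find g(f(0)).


f(0) = 1
g(1) = 3

3


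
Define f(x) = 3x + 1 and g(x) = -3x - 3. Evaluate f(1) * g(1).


f(1) = 4
g(1) = -6
Product = -24

-24


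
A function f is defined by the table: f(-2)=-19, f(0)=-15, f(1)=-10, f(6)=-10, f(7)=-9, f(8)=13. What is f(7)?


-9


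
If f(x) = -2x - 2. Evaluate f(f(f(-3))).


f(-3) = 4
f(4) = -10
f(-10) = 18

18


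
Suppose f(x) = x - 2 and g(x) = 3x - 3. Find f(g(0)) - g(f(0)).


4


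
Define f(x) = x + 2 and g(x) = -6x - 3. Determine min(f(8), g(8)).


f(8) = 10
g(8) = -51
min = -51

-51


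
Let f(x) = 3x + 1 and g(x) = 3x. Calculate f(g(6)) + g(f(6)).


f(g(6)) = 55
g(f(6)) = 57
Sum = 112

112


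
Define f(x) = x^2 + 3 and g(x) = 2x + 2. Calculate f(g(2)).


g(2) = 6
f(6) = 1*(6)^2 + 3 = 39

39


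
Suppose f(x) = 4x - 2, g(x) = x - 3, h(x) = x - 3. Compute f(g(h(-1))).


h(-1) = -4
g(-4) = -7
f(-7) = -30

-30


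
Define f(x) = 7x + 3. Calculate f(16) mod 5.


f(16) = 115
115 mod 5 = 0

0


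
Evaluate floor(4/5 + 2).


4/5 = 0.8
0.8 + 2 = 2.8
floor(2.8) = 2

2


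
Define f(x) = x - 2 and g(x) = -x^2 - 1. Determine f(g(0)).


g(0) = -1
f(-1) = -3

-3


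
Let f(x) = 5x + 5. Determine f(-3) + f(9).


f(-3) = -10
f(9) = 50
Sum = 40

40


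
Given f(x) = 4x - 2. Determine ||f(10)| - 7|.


f(10) = 38
|38| = 38
|38 - 7| = 31

31


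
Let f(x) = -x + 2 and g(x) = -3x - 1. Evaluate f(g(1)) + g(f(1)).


f(g(1)) = 6
g(f(1)) = -4
Sum = 2

2


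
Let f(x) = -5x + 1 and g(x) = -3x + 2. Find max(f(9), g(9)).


f(9) = -44
g(9) = -25
max = -25

-25


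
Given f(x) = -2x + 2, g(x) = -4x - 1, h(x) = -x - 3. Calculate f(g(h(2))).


h(2) = -5
g(-5) = 19
f(19) = -36

-36


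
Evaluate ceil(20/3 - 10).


20/3 = 6.6667
6.6667 - 10 = -3.3333
ceil(-3.3333) = -3

-3


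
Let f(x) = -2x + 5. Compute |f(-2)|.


9


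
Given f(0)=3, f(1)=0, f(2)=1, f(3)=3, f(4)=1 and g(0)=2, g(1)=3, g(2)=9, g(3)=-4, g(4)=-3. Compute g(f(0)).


f(0) = 3
g(3) = -4

-4


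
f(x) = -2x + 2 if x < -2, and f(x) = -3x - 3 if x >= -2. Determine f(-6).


-6 satisfies x < -2
f(-6) = 14

14


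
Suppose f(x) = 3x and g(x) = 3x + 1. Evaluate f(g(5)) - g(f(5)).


f(g(5)) = 48
g(f(5)) = 46
Difference = 2

2


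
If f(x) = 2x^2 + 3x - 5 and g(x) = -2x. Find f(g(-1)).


g(-1) = 2
f(2) = 2*(2)^2 + 3*(2) - 5 = 9

9


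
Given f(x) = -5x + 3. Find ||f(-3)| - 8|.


f(-3) = 18
|18| = 18
|18 - 8| = 10

10


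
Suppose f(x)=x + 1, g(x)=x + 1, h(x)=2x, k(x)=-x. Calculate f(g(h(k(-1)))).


k(-1) = 1
h(1) = 2
g(2) = 3
f(3) = 4

4


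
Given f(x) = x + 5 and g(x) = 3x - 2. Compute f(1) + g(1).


f(1) = 6
g(1) = 1
Sum = 7

7


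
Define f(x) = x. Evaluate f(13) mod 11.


f(13) = 13
13 mod 11 = 2

2


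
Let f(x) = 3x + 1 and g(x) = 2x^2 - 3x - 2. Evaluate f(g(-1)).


g(-1) = 3
f(3) = 10

10


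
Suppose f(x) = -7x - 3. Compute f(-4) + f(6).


f(-4) = 25
f(6) = -45
Sum = -20

-20


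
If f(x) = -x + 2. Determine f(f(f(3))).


-1


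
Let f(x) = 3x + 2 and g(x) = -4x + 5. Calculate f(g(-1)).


g(-1) = 9
f(9) = 29

29


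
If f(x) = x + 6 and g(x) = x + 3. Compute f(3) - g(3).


f(3) = 9
g(3) = 6
Difference = 3

3


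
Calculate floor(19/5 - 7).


-4


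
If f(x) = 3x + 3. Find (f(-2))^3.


f(-2) = -3
(-3)^3 = -27

-27


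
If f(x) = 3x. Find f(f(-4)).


f(-4) = -12
f(-12) = -36

-36


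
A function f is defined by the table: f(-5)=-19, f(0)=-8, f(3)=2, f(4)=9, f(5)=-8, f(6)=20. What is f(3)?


Reading from the table at x = 3

2


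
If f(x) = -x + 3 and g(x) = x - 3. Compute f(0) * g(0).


f(0) = 3
g(0) = -3
Product = -9

-9


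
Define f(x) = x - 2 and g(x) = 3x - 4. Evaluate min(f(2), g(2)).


f(2) = 0
g(2) = 2
min = 0

0


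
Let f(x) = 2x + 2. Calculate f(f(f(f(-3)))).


f(-3) = -4
f(-4) = -6
f(-6) = -10
f(-10) = -18

-18


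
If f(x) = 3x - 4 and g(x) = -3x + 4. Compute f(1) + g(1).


0


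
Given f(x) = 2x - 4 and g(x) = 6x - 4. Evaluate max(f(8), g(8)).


f(8) = 12
g(8) = 44
max = 44

44


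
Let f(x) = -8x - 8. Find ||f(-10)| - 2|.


f(-10) = 72
|72| = 72
|72 - 2| = 70

70


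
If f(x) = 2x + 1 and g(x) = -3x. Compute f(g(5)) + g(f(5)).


f(g(5)) = -29
g(f(5)) = -33
Sum = -62

-62


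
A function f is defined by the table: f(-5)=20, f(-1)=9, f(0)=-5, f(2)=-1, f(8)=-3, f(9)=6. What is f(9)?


Reading from the table at x = 9

6


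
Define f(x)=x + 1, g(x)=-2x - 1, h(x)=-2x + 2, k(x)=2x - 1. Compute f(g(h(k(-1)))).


k(-1) = -3
h(-3) = 8
g(8) = -17
f(-17) = -16

-16


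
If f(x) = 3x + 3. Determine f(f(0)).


f(0) = 3
f(3) = 12

12


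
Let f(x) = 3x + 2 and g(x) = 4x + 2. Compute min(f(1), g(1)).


f(1) = 5
g(1) = 6
min = 5

5


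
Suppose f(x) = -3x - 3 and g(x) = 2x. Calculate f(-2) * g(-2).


f(-2) = 3
g(-2) = -4
Product = -12

-12


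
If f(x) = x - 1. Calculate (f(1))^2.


f(1) = 0
(0)^2 = 0

0


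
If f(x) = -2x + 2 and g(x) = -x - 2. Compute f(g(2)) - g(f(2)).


f(g(2)) = 10
g(f(2)) = 0
Difference = 10

10


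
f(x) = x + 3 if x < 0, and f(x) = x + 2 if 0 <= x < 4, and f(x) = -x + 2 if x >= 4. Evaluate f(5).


5 satisfies x >= 4
f(5) = -3

-3


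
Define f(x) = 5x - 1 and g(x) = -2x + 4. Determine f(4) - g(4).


23


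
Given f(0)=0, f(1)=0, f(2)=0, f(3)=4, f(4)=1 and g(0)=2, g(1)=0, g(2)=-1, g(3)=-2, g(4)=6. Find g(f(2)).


f(2) = 0
g(0) = 2

2


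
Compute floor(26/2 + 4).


26/2 = 13
13 + 4 = 17
floor(17) = 17

17


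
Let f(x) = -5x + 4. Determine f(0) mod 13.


4


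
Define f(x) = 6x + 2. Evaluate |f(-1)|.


4


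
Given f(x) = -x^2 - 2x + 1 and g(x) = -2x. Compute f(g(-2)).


g(-2) = 4
f(4) = (-1)*(4)^2 - 2*(4) + 1 = -23

-23


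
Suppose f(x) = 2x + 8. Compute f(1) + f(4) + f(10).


54


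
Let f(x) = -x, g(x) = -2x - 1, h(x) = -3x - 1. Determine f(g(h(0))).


h(0) = -1
g(-1) = 1
f(1) = -1

-1


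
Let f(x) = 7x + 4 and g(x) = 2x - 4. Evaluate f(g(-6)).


-108


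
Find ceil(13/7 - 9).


13/7 = 1.8571
1.8571 - 9 = -7.1429
ceil(-7.1429) = -7

-7


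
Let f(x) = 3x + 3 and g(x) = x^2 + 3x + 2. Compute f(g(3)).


g(3) = 20
f(20) = 63

63


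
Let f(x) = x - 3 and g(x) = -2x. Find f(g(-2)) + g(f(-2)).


11


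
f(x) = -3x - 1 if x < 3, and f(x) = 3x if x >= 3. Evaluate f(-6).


-6 satisfies x < 3
f(-6) = 17

17


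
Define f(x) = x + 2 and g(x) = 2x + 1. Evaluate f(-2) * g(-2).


f(-2) = 0
g(-2) = -3
Product = 0

0


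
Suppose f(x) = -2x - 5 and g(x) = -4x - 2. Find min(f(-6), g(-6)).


f(-6) = 7
g(-6) = 22
min = 7

7


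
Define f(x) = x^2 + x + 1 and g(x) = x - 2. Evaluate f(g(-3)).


g(-3) = -5
f(-5) = 1*(-5)^2 + 1*(-5) + 1 = 21

21


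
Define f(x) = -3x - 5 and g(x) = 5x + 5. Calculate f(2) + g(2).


f(2) = -11
g(2) = 15
Sum = 4

4


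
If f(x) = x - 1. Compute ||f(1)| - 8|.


f(1) = 0
|0| = 0
|0 - 8| = 8

8


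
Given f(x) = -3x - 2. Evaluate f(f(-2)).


-14


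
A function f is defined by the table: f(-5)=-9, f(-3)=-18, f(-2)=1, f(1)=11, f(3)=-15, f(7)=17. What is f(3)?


-15


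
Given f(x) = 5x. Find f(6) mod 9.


f(6) = 30
30 mod 9 = 3

3


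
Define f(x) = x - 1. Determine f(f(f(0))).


-3


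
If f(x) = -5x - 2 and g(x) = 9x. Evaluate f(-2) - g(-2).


f(-2) = 8
g(-2) = -18
Difference = 26

26


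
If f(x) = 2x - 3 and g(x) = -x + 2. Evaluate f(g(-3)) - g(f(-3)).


f(g(-3)) = 7
g(f(-3)) = 11
Difference = -4

-4


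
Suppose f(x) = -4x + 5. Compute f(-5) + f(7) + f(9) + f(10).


f(-5) = 25
f(7) = -23
f(9) = -31
f(10) = -35
Sum = -64

-64


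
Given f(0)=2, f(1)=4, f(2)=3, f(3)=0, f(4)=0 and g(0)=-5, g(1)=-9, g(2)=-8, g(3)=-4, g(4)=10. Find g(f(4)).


-5


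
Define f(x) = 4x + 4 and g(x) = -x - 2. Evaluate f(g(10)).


g(10) = -12
f(-12) = -44

-44


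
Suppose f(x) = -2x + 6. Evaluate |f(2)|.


2


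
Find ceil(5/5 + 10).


5/5 = 1
1 + 10 = 11
ceil(11) = 11

11


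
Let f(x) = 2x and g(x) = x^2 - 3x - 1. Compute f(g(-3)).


g(-3) = 17
f(17) = 34

34


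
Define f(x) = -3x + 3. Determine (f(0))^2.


f(0) = 3
(3)^2 = 9

9


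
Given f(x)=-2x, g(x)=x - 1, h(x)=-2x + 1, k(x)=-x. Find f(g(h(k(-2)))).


k(-2) = 2
h(2) = -3
g(-3) = -4
f(-4) = 8

8


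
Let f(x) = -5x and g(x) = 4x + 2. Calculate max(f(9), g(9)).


f(9) = -45
g(9) = 38
max = 38

38


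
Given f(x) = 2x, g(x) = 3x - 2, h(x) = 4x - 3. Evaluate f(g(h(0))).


h(0) = -3
g(-3) = -11
f(-11) = -22

-22


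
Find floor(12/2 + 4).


12/2 = 6
6 + 4 = 10
floor(10) = 10

10


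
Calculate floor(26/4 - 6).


0


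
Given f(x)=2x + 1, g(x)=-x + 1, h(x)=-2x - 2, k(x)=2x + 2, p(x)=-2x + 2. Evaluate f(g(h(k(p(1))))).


p(1) = 0
k(0) = 2
h(2) = -6
g(-6) = 7
f(7) = 15

15


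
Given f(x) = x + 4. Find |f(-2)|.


f(-2) = 2
|2| = 2

2


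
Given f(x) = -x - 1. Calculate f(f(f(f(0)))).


f(0) = -1
f(-1) = 0
f(0) = -1
f(-1) = 0

0


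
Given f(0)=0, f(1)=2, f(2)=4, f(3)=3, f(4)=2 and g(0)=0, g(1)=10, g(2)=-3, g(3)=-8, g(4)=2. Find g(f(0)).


f(0) = 0
g(0) = 0

0


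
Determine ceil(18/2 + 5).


18/2 = 9
9 + 5 = 14
ceil(14) = 14

14


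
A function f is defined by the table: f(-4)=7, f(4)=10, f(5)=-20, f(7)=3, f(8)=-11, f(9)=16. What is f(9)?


Reading from the table at x = 9

16


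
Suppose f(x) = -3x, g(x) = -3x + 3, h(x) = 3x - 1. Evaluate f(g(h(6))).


h(6) = 17
g(17) = -48
f(-48) = 144

144


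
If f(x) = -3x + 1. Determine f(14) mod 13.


11


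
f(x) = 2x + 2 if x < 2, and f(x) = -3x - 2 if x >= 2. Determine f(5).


5 satisfies x >= 2
f(5) = -17

-17


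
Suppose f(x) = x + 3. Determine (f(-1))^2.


f(-1) = 2
(2)^2 = 4

4


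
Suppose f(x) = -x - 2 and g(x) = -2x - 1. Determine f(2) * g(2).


f(2) = -4
g(2) = -5
Product = 20

20


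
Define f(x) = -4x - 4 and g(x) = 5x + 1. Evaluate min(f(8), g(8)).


f(8) = -36
g(8) = 41
min = -36

-36


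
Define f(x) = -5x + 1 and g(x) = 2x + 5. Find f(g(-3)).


g(-3) = -1
f(-1) = 6

6


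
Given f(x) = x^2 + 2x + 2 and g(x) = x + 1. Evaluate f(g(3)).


g(3) = 4
f(4) = 1*(4)^2 + 2*(4) + 2 = 26

26


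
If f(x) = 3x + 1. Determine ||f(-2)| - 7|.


f(-2) = -5
|-5| = 5
|5 - 7| = 2

2


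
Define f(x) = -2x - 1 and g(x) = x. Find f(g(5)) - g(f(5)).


f(g(5)) = -11
g(f(5)) = -11
Difference = 0

0


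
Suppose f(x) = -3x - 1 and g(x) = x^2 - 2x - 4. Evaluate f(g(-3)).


g(-3) = 11
f(11) = -34

-34


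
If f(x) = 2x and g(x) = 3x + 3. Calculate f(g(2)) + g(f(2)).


f(g(2)) = 18
g(f(2)) = 15
Sum = 33

33


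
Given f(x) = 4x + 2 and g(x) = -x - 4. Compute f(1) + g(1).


f(1) = 6
g(1) = -5
Sum = 1

1


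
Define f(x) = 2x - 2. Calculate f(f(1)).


f(1) = 0
f(0) = -2

-2


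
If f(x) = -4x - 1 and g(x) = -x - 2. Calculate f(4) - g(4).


f(4) = -17
g(4) = -6
Difference = -11

-11


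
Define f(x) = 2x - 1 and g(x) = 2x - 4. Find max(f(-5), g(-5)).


f(-5) = -11
g(-5) = -14
max = -11

-11


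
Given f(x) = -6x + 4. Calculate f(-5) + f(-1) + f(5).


f(-5) = 34
f(-1) = 10
f(5) = -26
Sum = 18

18


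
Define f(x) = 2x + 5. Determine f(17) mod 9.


f(17) = 39
39 mod 9 = 3

3


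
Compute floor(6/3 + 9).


11


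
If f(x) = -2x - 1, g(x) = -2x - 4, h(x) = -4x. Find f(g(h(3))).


h(3) = -12
g(-12) = 20
f(20) = -41

-41


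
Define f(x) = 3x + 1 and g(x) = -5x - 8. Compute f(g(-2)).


g(-2) = 2
f(2) = 7

7


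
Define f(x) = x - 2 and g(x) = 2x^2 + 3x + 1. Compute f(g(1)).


g(1) = 6
f(6) = 4

4


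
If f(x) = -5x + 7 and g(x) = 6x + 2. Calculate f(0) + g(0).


f(0) = 7
g(0) = 2
Sum = 9

9


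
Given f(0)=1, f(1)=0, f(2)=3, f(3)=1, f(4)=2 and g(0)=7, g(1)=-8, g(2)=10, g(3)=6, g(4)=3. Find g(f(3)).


-8


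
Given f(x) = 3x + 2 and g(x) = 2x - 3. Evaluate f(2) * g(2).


f(2) = 8
g(2) = 1
Product = 8

8


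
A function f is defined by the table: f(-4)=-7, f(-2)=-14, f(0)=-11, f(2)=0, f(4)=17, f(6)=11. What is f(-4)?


Reading from the table at x = -4

-7


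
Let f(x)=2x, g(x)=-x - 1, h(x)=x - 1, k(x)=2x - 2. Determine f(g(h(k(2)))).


k(2) = 2
h(2) = 1
g(1) = -2
f(-2) = -4

-4


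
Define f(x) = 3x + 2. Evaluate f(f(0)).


8


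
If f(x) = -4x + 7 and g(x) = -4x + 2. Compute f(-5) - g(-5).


f(-5) = 27
g(-5) = 22
Difference = 5

5


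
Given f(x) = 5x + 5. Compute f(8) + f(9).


f(8) = 45
f(9) = 50
Sum = 95

95


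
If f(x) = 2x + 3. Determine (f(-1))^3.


f(-1) = 1
(1)^3 = 1

1


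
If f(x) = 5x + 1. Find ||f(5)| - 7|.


f(5) = 26
|26| = 26
|26 - 7| = 19

19


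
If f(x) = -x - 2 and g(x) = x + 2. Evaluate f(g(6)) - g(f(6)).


f(g(6)) = -10
g(f(6)) = -6
Difference = -4

-4


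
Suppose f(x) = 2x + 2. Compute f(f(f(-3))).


f(-3) = -4
f(-4) = -6
f(-6) = -10

-10


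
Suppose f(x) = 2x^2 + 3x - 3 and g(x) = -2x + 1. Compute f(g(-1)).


g(-1) = 3
f(3) = 2*(3)^2 + 3*(3) - 3 = 24

24


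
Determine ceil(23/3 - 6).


23/3 = 7.6667
7.6667 - 6 = 1.6667
ceil(1.6667) = 2

2


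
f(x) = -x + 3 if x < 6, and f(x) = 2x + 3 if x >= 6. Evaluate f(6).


6 satisfies x >= 6
f(6) = 15

15


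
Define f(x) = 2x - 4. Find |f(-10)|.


f(-10) = -24
|-24| = 24

24


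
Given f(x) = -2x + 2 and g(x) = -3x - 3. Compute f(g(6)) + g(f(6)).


f(g(6)) = 44
g(f(6)) = 27
Sum = 71

71


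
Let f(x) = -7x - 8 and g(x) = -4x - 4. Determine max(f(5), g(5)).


f(5) = -43
g(5) = -24
max = -24

-24


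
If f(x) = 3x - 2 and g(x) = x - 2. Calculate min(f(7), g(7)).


f(7) = 19
g(7) = 5
min = 5

5


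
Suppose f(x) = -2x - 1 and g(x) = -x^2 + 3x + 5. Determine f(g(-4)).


45


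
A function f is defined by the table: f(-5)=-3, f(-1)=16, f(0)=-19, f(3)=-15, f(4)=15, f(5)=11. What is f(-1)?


Reading from the table at x = -1

16


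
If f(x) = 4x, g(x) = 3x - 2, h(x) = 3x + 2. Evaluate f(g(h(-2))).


h(-2) = -4
g(-4) = -14
f(-14) = -56

-56


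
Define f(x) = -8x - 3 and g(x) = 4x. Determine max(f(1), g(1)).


f(1) = -11
g(1) = 4
max = 4

4


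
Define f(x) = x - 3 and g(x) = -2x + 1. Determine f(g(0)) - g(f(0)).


f(g(0)) = -2
g(f(0)) = 7
Difference = -9

-9


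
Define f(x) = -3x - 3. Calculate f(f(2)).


24


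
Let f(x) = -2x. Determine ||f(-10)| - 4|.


f(-10) = 20
|20| = 20
|20 - 4| = 16

16


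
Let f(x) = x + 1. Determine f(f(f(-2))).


f(-2) = -1
f(-1) = 0
f(0) = 1

1


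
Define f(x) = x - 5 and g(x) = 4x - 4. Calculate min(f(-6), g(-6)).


f(-6) = -11
g(-6) = -28
min = -28

-28


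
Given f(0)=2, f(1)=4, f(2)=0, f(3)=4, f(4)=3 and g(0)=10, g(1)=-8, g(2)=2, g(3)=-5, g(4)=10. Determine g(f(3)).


f(3) = 4
g(4) = 10

10


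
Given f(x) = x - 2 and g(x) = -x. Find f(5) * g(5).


f(5) = 3
g(5) = -5
Product = -15

-15


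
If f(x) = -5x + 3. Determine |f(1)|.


f(1) = -2
|-2| = 2

2


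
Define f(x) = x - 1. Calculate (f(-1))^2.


f(-1) = -2
(-2)^2 = 4

4


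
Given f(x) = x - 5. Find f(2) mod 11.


f(2) = -3
-3 mod 11 = 8

8


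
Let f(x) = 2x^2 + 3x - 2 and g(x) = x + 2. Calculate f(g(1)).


g(1) = 3
f(3) = 2*(3)^2 + 3*(3) - 2 = 25

25


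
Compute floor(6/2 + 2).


6/2 = 3
3 + 2 = 5
floor(5) = 5

5


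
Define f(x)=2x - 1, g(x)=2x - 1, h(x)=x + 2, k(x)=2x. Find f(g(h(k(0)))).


k(0) = 0
h(0) = 2
g(2) = 3
f(3) = 5

5


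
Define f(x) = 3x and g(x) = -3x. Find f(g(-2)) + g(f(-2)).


f(g(-2)) = 18
g(f(-2)) = 18
Sum = 36

36


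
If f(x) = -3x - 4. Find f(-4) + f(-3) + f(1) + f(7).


-19


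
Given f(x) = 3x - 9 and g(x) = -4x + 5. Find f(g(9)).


g(9) = -31
f(-31) = -102

-102


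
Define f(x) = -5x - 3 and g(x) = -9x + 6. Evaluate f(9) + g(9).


f(9) = -48
g(9) = -75
Sum = -123

-123


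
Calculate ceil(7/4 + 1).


7/4 = 1.75
1.75 + 1 = 2.75
ceil(2.75) = 3

3


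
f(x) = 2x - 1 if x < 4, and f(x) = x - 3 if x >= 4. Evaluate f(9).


9 satisfies x >= 4
f(9) = 6

6


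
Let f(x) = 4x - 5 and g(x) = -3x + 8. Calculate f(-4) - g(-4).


-41


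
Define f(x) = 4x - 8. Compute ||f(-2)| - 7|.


f(-2) = -16
|-16| = 16
|16 - 7| = 9

9


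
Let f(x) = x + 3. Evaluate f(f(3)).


9


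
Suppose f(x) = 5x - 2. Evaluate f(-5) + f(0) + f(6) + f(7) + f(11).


f(-5) = -27
f(0) = -2
f(6) = 28
f(7) = 33
f(11) = 53
Sum = 85

85


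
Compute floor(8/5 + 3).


8/5 = 1.6
1.6 + 3 = 4.6
floor(4.6) = 4

4


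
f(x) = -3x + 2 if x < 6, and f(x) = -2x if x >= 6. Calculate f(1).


-1


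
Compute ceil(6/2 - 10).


6/2 = 3
3 - 10 = -7
ceil(-7) = -7

-7


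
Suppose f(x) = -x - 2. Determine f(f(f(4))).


-6


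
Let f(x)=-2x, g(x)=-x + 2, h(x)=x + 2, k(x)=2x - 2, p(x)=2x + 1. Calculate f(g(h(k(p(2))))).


16


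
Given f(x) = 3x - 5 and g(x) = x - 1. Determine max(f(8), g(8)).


f(8) = 19
g(8) = 7
max = 19

19


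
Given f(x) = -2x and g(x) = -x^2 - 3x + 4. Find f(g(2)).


g(2) = -6
f(-6) = 12

12


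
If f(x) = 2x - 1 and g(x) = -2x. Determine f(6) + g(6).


f(6) = 11
g(6) = -12
Sum = -1

-1


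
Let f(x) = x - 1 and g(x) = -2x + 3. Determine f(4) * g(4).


f(4) = 3
g(4) = -5
Product = -15

-15


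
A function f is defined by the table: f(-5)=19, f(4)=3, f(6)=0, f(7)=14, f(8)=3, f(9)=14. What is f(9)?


Reading from the table at x = 9

14


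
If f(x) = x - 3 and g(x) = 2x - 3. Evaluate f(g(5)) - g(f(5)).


f(g(5)) = 4
g(f(5)) = 1
Difference = 3

3


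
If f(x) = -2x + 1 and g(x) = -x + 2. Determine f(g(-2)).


g(-2) = 4
f(4) = -7

-7


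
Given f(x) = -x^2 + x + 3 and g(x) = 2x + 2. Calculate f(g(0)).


1


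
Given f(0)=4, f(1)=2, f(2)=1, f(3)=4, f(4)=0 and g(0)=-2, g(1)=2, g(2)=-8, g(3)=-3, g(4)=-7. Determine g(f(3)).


f(3) = 4
g(4) = -7

-7


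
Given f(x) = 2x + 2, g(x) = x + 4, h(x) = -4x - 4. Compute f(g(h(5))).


-38


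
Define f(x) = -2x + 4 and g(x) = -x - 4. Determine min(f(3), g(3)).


-7


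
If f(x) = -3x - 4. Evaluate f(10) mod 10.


f(10) = -34
-34 mod 10 = 6

6


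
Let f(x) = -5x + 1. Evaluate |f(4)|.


f(4) = -19
|-19| = 19

19


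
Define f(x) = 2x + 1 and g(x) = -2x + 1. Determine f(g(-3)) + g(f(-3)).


26


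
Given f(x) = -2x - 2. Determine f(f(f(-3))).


f(-3) = 4
f(4) = -10
f(-10) = 18

18


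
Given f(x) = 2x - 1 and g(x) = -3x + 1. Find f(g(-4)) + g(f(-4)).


53


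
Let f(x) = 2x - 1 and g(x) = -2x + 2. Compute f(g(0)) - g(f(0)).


f(g(0)) = 3
g(f(0)) = 4
Difference = -1

-1


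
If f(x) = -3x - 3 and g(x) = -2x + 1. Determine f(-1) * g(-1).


f(-1) = 0
g(-1) = 3
Product = 0

0


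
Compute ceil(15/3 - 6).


15/3 = 5
5 - 6 = -1
ceil(-1) = -1

-1


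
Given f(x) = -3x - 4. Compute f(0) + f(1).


f(0) = -4
f(1) = -7
Sum = -11

-11


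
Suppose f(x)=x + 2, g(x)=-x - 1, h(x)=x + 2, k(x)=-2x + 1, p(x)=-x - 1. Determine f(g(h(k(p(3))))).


p(3) = -4
k(-4) = 9
h(9) = 11
g(11) = -12
f(-12) = -10

-10


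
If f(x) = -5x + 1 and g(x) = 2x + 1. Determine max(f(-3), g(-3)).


f(-3) = 16
g(-3) = -5
max = 16

16


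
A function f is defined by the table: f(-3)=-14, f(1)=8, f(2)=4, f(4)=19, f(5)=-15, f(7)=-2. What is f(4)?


19


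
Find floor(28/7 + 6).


28/7 = 4
4 + 6 = 10
floor(10) = 10

10


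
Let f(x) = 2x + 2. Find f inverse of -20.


Solve 2x + 2 = -20
x = (-20 - 2) / 2 = -11

-11


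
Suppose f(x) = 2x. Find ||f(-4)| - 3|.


5


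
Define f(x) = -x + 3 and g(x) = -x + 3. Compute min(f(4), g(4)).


f(4) = -1
g(4) = -1
min = -1

-1


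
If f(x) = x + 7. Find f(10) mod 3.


f(10) = 17
17 mod 3 = 2

2


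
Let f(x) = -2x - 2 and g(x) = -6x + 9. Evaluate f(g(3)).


g(3) = -9
f(-9) = 16

16


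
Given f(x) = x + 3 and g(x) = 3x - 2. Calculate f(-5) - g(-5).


f(-5) = -2
g(-5) = -17
Difference = 15

15


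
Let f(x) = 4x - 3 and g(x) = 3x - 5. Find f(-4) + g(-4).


f(-4) = -19
g(-4) = -17
Sum = -36

-36


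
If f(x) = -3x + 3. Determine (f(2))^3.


f(2) = -3
(-3)^3 = -27

-27


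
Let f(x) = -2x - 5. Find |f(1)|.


f(1) = -7
|-7| = 7

7


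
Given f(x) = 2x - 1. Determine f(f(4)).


f(4) = 7
f(7) = 13

13


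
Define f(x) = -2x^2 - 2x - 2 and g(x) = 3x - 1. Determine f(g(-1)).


g(-1) = -4
f(-4) = (-2)*(-4)^2 - 2*(-4) - 2 = -26

-26


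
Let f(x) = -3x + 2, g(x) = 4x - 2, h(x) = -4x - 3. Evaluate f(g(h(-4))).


h(-4) = 13
g(13) = 50
f(50) = -148

-148


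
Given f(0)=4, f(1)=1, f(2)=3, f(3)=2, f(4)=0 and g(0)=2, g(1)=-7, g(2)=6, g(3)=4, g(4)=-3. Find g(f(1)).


f(1) = 1
g(1) = -7

-7


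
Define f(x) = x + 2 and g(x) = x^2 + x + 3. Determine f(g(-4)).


g(-4) = 15
f(15) = 17

17


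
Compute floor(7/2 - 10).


7/2 = 3.5
3.5 - 10 = -6.5
floor(-6.5) = -7

-7


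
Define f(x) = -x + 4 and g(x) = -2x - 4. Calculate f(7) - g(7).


f(7) = -3
g(7) = -18
Difference = 15

15


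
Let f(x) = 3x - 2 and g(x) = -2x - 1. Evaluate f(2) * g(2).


f(2) = 4
g(2) = -5
Product = -20

-20


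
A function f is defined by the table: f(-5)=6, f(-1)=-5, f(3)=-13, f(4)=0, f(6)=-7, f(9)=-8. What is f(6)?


Reading from the table at x = 6

-7


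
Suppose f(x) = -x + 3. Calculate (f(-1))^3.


f(-1) = 4
(4)^3 = 64

64


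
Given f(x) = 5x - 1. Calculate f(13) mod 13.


f(13) = 64
64 mod 13 = 12

12


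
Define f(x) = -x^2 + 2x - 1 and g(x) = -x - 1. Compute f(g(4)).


g(4) = -5
f(-5) = (-1)*(-5)^2 + 2*(-5) - 1 = -36

-36


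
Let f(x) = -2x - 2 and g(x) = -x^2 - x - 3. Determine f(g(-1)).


g(-1) = -3
f(-3) = 4

4


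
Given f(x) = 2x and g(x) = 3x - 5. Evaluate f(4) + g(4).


15


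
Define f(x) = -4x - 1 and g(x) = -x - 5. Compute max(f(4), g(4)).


f(4) = -17
g(4) = -9
max = -9

-9


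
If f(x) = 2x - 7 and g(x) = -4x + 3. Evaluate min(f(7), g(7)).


f(7) = 7
g(7) = -25
min = -25

-25


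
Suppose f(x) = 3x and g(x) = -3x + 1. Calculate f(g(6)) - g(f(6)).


f(g(6)) = -51
g(f(6)) = -53
Difference = 2

2


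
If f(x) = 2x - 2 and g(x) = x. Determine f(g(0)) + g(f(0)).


f(g(0)) = -2
g(f(0)) = -2
Sum = -4

-4


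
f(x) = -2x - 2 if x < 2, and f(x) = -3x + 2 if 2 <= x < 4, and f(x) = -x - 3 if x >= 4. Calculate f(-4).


-4 satisfies x < 2
f(-4) = 6

6


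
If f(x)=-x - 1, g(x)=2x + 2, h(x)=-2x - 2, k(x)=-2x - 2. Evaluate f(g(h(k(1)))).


k(1) = -4
h(-4) = 6
g(6) = 14
f(14) = -15

-15


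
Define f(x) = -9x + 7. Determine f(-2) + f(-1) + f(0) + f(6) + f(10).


-82


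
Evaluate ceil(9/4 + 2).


9/4 = 2.25
2.25 + 2 = 4.25
ceil(4.25) = 5

5


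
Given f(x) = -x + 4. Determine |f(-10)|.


f(-10) = 14
|14| = 14

14


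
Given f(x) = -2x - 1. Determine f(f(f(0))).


f(0) = -1
f(-1) = 1
f(1) = -3

-3


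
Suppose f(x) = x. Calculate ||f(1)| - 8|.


7


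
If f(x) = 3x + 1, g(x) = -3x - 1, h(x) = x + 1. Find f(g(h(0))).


h(0) = 1
g(1) = -4
f(-4) = -11

-11


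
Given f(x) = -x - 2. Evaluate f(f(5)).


f(5) = -7
f(-7) = 5

5


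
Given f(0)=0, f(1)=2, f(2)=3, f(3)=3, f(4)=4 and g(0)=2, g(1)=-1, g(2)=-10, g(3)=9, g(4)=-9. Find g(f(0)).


2


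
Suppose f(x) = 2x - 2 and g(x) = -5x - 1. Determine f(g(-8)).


g(-8) = 39
f(39) = 76

76


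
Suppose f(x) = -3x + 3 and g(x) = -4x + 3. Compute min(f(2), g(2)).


-5


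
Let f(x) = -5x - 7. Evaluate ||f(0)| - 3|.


4


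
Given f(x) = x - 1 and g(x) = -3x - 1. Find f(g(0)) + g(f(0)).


f(g(0)) = -2
g(f(0)) = 2
Sum = 0

0


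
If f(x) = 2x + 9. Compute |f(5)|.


f(5) = 19
|19| = 19

19


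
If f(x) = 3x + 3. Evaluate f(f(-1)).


3


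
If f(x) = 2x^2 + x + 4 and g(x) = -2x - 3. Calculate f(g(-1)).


g(-1) = -1
f(-1) = 2*(-1)^2 + 1*(-1) + 4 = 5

5


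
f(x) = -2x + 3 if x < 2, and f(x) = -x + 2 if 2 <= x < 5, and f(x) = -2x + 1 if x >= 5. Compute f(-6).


-6 satisfies x < 2
f(-6) = 15

15


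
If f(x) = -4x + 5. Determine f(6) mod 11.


f(6) = -19
-19 mod 11 = 3

3


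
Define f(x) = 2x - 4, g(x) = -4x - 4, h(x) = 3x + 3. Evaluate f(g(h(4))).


h(4) = 15
g(15) = -64
f(-64) = -132

-132


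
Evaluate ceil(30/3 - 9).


30/3 = 10
10 - 9 = 1
ceil(1) = 1

1


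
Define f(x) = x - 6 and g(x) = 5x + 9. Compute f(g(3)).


g(3) = 24
f(24) = 18

18


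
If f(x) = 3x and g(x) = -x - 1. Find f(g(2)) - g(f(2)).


-2


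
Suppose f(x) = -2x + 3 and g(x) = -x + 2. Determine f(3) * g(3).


f(3) = -3
g(3) = -1
Product = 3

3


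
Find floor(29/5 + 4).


29/5 = 5.8
5.8 + 4 = 9.8
floor(9.8) = 9

9


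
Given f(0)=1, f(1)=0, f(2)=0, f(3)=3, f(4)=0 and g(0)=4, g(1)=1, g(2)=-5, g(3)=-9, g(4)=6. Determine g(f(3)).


-9


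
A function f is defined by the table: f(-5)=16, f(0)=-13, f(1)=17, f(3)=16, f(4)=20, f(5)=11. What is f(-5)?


Reading from the table at x = -5

16


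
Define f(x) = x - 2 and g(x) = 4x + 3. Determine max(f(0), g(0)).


3


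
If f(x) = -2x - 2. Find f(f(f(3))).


-30


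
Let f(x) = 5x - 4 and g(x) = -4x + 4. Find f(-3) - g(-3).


f(-3) = -19
g(-3) = 16
Difference = -35

-35


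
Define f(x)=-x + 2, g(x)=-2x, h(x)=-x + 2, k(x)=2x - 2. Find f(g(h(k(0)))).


k(0) = -2
h(-2) = 4
g(4) = -8
f(-8) = 10

10


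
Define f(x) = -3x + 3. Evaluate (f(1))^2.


f(1) = 0
(0)^2 = 0

0


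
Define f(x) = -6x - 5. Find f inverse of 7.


-2


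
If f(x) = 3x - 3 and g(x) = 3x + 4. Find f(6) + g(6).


f(6) = 15
g(6) = 22
Sum = 37

37


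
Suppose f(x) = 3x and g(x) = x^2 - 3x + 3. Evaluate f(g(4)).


g(4) = 7
f(7) = 21

21


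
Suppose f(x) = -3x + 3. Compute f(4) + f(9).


-33


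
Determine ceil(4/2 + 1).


4/2 = 2
2 + 1 = 3
ceil(3) = 3

3


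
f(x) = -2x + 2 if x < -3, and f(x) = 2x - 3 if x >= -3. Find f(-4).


-4 satisfies x < -3
f(-4) = 10

10


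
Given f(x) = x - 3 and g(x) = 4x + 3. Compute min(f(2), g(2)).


-1


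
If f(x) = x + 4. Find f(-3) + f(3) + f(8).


f(-3) = 1
f(3) = 7
f(8) = 12
Sum = 20

20


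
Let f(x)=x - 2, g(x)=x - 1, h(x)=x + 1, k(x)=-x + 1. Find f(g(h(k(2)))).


k(2) = -1
h(-1) = 0
g(0) = -1
f(-1) = -3

-3


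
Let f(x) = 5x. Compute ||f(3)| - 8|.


7


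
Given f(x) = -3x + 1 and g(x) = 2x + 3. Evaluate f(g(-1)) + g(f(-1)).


f(g(-1)) = -2
g(f(-1)) = 11
Sum = 9

9


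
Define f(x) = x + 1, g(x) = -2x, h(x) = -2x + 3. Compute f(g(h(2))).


3


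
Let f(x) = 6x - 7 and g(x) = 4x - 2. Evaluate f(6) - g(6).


f(6) = 29
g(6) = 22
Difference = 7

7


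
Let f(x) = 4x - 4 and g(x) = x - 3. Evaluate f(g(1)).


-12


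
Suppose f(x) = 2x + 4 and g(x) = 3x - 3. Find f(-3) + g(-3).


f(-3) = -2
g(-3) = -12
Sum = -14

-14


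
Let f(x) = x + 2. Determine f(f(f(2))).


f(2) = 4
f(4) = 6
f(6) = 8

8


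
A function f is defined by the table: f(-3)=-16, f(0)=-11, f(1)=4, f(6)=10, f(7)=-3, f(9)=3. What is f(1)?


Reading from the table at x = 1

4


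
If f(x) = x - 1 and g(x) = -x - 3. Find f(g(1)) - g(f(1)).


f(g(1)) = -5
g(f(1)) = -3
Difference = -2

-2


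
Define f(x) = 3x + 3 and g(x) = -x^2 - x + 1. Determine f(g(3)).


g(3) = -11
f(-11) = -30

-30


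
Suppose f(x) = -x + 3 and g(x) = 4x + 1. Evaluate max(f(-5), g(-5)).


8


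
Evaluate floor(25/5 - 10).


25/5 = 5
5 - 10 = -5
floor(-5) = -5

-5


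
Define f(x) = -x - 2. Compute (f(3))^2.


f(3) = -5
(-5)^2 = 25

25


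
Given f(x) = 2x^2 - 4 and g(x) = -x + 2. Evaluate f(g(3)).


g(3) = -1
f(-1) = 2*(-1)^2 - 4 = -2

-2


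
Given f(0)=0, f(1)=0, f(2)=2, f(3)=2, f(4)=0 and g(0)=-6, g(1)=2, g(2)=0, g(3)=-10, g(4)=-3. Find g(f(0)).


f(0) = 0
g(0) = -6

-6


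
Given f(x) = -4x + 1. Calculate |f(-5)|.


f(-5) = 21
|21| = 21

21


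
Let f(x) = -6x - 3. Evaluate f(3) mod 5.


f(3) = -21
-21 mod 5 = 4

4


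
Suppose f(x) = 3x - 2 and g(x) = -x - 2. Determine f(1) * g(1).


f(1) = 1
g(1) = -3
Product = -3

-3


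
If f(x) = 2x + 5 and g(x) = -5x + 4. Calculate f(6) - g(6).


f(6) = 17
g(6) = -26
Difference = 43

43


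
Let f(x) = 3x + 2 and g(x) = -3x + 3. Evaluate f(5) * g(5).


f(5) = 17
g(5) = -12
Product = -204

-204


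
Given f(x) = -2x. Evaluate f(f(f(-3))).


24


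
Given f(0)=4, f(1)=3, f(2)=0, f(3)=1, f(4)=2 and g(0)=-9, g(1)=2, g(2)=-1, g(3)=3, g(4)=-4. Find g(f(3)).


f(3) = 1
g(1) = 2

2


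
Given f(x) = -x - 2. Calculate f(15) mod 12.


f(15) = -17
-17 mod 12 = 7

7


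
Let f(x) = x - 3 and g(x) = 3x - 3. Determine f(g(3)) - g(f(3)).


f(g(3)) = 3
g(f(3)) = -3
Difference = 6

6


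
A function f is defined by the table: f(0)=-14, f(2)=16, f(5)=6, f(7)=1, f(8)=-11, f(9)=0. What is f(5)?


Reading from the table at x = 5

6


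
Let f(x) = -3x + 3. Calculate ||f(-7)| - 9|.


15


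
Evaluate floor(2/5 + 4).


2/5 = 0.4
0.4 + 4 = 4.4
floor(4.4) = 4

4


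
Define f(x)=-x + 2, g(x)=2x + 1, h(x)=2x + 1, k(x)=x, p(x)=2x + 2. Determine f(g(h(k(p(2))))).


p(2) = 6
k(6) = 6
h(6) = 13
g(13) = 27
f(27) = -25

-25


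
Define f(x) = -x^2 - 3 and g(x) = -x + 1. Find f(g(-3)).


g(-3) = 4
f(4) = (-1)*(4)^2 - 3 = -19

-19


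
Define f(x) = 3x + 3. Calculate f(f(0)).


f(0) = 3
f(3) = 12

12


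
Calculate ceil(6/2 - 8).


6/2 = 3
3 - 8 = -5
ceil(-5) = -5

-5


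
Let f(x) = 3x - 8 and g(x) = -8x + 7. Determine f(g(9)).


-203


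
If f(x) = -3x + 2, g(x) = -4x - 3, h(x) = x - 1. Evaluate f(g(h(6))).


h(6) = 5
g(5) = -23
f(-23) = 71

71


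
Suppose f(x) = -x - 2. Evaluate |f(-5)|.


f(-5) = 3
|3| = 3

3


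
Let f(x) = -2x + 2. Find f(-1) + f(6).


f(-1) = 4
f(6) = -10
Sum = -6

-6


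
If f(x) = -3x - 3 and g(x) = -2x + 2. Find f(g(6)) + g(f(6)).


f(g(6)) = 27
g(f(6)) = 44
Sum = 71

71


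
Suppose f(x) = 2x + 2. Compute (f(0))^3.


f(0) = 2
(2)^3 = 8

8


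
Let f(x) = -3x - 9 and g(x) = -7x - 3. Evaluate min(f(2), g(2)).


-17


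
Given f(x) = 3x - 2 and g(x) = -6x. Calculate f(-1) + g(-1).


f(-1) = -5
g(-1) = 6
Sum = 1

1


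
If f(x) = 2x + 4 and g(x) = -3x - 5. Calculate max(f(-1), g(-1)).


f(-1) = 2
g(-1) = -2
max = 2

2


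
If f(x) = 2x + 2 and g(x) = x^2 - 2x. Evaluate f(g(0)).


g(0) = 0
f(0) = 2

2


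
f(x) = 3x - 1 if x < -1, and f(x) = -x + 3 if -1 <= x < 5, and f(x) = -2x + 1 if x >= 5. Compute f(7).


7 satisfies x >= 5
f(7) = -13

-13


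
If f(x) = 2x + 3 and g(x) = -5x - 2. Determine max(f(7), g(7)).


f(7) = 17
g(7) = -37
max = 17

17


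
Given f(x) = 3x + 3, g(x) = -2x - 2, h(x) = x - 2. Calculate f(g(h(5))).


h(5) = 3
g(3) = -8
f(-8) = -21

-21


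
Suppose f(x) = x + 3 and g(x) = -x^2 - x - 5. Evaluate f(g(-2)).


-4


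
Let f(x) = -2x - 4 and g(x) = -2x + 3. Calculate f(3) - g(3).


f(3) = -10
g(3) = -3
Difference = -7

-7


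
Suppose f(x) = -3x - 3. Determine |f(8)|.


f(8) = -27
|-27| = 27

27


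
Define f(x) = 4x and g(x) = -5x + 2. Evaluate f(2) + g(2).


f(2) = 8
g(2) = -8
Sum = 0

0


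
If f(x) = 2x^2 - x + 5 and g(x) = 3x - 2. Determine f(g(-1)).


g(-1) = -5
f(-5) = 2*(-5)^2 - 1*(-5) + 5 = 60

60


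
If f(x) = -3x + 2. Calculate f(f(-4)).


f(-4) = 14
f(14) = -40

-40


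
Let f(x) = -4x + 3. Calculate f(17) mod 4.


f(17) = -65
-65 mod 4 = 3

3


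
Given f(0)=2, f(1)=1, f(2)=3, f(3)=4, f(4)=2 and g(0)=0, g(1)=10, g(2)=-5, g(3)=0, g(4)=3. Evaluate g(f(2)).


f(2) = 3
g(3) = 0

0


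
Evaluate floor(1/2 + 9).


1/2 = 0.5
0.5 + 9 = 9.5
floor(9.5) = 9

9


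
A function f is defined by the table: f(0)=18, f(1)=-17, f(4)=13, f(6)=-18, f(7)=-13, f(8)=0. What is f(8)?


Reading from the table at x = 8

0


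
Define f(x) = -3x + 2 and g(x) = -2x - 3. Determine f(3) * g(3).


f(3) = -7
g(3) = -9
Product = 63

63


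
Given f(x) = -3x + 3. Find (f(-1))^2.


36


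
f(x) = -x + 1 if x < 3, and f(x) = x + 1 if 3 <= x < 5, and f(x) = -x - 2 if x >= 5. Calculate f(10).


10 satisfies x >= 5
f(10) = -12

-12


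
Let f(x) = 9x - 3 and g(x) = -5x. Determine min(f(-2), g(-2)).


f(-2) = -21
g(-2) = 10
min = -21

-21


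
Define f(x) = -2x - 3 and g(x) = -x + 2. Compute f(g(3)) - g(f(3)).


f(g(3)) = -1
g(f(3)) = 11
Difference = -12

-12


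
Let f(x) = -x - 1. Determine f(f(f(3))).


f(3) = -4
f(-4) = 3
f(3) = -4

-4


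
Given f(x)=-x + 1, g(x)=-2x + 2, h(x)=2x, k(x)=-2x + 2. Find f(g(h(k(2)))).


k(2) = -2
h(-2) = -4
g(-4) = 10
f(10) = -9

-9


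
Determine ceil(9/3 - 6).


9/3 = 3
3 - 6 = -3
ceil(-3) = -3

-3


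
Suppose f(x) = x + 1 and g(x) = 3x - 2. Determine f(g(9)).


g(9) = 25
f(25) = 26

26


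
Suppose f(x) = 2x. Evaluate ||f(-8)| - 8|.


f(-8) = -16
|-16| = 16
|16 - 8| = 8

8


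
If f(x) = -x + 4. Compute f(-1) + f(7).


f(-1) = 5
f(7) = -3
Sum = 2

2


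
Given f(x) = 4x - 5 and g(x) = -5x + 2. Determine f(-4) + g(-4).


f(-4) = -21
g(-4) = 22
Sum = 1

1


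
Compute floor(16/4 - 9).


-5


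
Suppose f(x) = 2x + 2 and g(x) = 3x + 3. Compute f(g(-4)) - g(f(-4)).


f(g(-4)) = -16
g(f(-4)) = -15
Difference = -1

-1


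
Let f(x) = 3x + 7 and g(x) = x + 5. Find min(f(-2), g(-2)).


f(-2) = 1
g(-2) = 3
min = 1

1


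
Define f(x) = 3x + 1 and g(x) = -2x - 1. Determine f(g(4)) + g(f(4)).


f(g(4)) = -26
g(f(4)) = -27
Sum = -53

-53


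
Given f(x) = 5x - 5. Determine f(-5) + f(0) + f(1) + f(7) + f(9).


f(-5) = -30
f(0) = -5
f(1) = 0
f(7) = 30
f(9) = 40
Sum = 35

35


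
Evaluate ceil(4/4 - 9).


-8


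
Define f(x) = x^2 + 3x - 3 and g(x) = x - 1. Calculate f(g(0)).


g(0) = -1
f(-1) = 1*(-1)^2 + 3*(-1) - 3 = -5

-5


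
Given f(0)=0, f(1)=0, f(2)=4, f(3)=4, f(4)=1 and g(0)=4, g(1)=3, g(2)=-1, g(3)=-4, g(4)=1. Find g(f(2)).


f(2) = 4
g(4) = 1

1


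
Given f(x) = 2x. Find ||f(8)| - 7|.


f(8) = 16
|16| = 16
|16 - 7| = 9

9


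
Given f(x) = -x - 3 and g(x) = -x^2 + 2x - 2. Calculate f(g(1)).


-2


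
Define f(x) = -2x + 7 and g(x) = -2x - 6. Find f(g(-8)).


g(-8) = 10
f(10) = -13

-13


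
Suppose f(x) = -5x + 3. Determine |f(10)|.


47


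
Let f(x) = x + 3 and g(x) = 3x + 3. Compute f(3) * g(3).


f(3) = 6
g(3) = 12
Product = 72

72


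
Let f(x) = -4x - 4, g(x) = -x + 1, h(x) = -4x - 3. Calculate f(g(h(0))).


h(0) = -3
g(-3) = 4
f(4) = -20

-20


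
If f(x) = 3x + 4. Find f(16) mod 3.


f(16) = 52
52 mod 3 = 1

1


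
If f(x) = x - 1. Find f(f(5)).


f(5) = 4
f(4) = 3

3


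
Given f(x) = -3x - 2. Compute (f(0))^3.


f(0) = -2
(-2)^3 = -8

-8


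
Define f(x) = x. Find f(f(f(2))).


f(2) = 2
f(2) = 2
f(2) = 2

2


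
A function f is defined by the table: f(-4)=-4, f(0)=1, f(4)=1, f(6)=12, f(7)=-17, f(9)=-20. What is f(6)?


Reading from the table at x = 6

12


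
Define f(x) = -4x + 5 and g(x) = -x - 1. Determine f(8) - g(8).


f(8) = -27
g(8) = -9
Difference = -18

-18


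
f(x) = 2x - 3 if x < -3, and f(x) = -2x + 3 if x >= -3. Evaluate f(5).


-7


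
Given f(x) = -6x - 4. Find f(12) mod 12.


f(12) = -76
-76 mod 12 = 8

8


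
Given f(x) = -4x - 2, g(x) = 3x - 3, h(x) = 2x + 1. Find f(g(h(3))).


h(3) = 7
g(7) = 18
f(18) = -74

-74


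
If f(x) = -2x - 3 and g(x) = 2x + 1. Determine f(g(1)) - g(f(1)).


0


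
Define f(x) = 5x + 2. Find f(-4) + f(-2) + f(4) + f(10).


f(-4) = -18
f(-2) = -8
f(4) = 22
f(10) = 52
Sum = 48

48


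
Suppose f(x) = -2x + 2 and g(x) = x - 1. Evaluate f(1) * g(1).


f(1) = 0
g(1) = 0
Product = 0

0
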